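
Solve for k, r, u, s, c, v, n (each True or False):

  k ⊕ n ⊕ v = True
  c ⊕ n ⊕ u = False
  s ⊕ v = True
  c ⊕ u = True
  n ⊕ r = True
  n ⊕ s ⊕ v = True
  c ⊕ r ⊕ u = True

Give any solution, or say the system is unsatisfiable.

No satisfying assignment exists.

Adding constraints 2, 3, 4, 6 mod 2: every variable appears an even number of times on the left, so the left side is 0.
But the right sides sum to 1 (mod 2). 0 ≠ 1 — the system is inconsistent.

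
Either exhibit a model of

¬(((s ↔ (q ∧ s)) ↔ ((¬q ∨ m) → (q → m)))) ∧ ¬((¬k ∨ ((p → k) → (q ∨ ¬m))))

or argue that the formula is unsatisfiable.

m = True, p = False, k = True, s = True, q = False

  ¬(((s ↔ (q ∧ s)) ↔ ((¬q ∨ m) → (q → m)))) = True
    (s ↔ (q ∧ s)) ↔ ((¬q ∨ m) → (q → m)) = False
      s ↔ (q ∧ s) = False
        q ∧ s = False
      (¬q ∨ m) → (q → m) = True
        ¬q ∨ m = True
          ¬q = True
        q → m = True
  ¬((¬k ∨ ((p → k) → (q ∨ ¬m)))) = True
    ¬k ∨ ((p → k) → (q ∨ ¬m)) = False
      ¬k = False
      (p → k) → (q ∨ ¬m) = False
        p → k = True
        q ∨ ¬m = False
          ¬m = False
Both conjuncts True, so the formula holds.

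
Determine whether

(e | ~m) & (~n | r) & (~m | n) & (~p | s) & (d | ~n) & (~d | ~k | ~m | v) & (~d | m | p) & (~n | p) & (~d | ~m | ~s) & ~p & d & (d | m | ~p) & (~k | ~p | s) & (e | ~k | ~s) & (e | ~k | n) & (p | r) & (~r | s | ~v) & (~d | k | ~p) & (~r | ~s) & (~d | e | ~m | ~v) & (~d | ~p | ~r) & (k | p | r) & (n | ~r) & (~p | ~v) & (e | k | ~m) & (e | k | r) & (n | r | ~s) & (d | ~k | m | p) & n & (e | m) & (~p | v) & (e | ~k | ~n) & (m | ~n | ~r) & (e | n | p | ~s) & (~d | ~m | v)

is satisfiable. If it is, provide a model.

Case p = True:
  Clause (~p) is falsified — contradiction.
Case p = False:
  (~n | p) forces n = False.
  Clause (n) is falsified — contradiction.
Both cases fail, so the formula is unsatisfiable.

UNSATISFIABLE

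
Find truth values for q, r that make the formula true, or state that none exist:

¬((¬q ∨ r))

q=T; r=F

  ¬((¬q ∨ r)) = True
    ¬q ∨ r = False
      ¬q = False
The formula evaluates to True.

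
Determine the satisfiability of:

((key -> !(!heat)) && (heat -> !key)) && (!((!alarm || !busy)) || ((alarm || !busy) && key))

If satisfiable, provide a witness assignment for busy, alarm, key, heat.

busy = True, alarm = True, key = False, heat = False

  (key -> !(!heat)) && (heat -> !key) = True
    key -> !(!heat) = True
      !(!heat) = False
        !heat = True
    heat -> !key = True
      !key = True
  !((!alarm || !busy)) || ((alarm || !busy) && key) = True
    !((!alarm || !busy)) = True
      !alarm || !busy = False
        !alarm = False
        !busy = False
    (alarm || !busy) && key = False
      alarm || !busy = True
        !busy = False
Both conjuncts True, so the formula holds.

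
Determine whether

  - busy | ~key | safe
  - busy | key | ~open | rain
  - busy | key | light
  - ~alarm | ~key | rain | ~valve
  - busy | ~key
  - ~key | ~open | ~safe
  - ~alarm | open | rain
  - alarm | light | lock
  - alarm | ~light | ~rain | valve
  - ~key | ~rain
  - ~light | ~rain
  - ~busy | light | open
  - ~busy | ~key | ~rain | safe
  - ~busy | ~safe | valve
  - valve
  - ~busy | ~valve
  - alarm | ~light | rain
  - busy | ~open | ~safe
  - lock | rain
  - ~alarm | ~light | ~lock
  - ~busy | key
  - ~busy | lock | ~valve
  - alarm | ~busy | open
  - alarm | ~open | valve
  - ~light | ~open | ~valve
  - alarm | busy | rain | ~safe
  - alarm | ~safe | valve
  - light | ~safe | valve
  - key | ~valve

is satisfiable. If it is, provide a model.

Unsatisfiable — no assignment works.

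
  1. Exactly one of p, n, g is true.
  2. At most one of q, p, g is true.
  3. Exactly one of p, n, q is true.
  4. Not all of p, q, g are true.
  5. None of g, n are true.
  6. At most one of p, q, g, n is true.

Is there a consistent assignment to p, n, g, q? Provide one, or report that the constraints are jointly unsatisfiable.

p = True, n = False, g = False, q = False

  (1) {p, n, g}: 1 true — exactly one ✓
  (2) {q, p, g}: 1 true — at most one ✓
  (3) {p, n, q}: 1 true — exactly one ✓
  (4) {p, q, g}: 1/3 true — not all ✓
  (5) {g, n}: 0 true — none ✓
  (6) {p, q, g, n}: 1 true — at most one ✓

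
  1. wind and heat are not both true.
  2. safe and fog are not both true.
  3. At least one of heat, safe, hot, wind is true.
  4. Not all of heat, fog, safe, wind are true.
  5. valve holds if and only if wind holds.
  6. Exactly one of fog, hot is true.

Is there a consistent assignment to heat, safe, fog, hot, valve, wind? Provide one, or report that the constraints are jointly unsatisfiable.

heat: True; safe: False; fog: False; hot: True; valve: False; wind: False

  (1) wind=F, heat=T — not both ✓
  (2) safe=F, fog=F — not both ✓
  (3) {heat, safe, hot, wind}: 2 true — at least one ✓
  (4) {heat, fog, safe, wind}: 1/4 true — not all ✓
  (5) valve=F, wind=F — same ✓
  (6) {fog, hot}: 1 true — exactly one ✓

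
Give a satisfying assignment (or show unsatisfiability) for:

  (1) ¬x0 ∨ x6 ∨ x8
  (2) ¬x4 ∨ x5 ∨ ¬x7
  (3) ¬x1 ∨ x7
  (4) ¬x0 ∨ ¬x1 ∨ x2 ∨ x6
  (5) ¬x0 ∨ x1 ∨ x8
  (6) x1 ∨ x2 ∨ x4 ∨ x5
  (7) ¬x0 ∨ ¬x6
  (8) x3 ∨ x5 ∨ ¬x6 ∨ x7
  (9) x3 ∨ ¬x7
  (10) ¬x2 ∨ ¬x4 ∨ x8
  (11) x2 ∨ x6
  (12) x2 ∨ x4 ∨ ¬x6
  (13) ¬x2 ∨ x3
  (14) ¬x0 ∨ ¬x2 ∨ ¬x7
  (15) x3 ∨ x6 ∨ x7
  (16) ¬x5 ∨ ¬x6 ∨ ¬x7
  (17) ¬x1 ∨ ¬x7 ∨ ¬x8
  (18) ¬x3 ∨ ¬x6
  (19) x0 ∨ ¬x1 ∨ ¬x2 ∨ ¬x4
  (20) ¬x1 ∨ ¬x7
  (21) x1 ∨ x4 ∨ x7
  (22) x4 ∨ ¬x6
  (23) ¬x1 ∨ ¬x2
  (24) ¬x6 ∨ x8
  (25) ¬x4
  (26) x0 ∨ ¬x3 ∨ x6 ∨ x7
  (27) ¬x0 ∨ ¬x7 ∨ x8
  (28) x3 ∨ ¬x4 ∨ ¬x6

x0=F, x1=F, x2=T, x3=T, x4=F, x5=F, x6=F, x7=T, x8=T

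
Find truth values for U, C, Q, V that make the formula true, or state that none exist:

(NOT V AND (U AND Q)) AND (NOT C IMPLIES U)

U=T; C=F; Q=T; V=F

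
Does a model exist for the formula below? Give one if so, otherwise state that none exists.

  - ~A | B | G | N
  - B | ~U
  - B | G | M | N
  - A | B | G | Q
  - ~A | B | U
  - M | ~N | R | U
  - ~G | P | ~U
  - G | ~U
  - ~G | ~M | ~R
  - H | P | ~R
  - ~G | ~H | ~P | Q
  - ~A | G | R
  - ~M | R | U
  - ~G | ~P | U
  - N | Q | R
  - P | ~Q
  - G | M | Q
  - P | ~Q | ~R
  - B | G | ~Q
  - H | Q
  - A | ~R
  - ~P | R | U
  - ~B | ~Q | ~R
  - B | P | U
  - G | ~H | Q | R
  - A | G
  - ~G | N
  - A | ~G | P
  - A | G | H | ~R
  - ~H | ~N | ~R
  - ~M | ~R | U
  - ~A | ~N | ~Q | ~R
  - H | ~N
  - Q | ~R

P = True; N = True; Q = True; R = False; B = True; U = True; G = True; H = True; M = True; A = False

Set P = True.
Set N = True.
  then (H | ~N) forces H = True.
  then (~H | ~N | ~R) forces R = False.
  then (~P | R | U) forces U = True.
  then (B | ~U) forces B = True.
  then (G | ~U) forces G = True.
  then (~G | ~H | ~P | Q) forces Q = True.
Set M = True.
Set A = False.
All clauses satisfied.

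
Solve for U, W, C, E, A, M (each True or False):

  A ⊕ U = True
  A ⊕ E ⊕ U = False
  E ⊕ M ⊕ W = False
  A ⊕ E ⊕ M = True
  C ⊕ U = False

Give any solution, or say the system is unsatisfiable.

U = True; W = True; C = True; E = True; A = False; M = False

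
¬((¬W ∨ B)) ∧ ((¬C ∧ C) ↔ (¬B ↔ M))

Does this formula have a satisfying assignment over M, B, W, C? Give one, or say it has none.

M = False, B = False, W = True, C = False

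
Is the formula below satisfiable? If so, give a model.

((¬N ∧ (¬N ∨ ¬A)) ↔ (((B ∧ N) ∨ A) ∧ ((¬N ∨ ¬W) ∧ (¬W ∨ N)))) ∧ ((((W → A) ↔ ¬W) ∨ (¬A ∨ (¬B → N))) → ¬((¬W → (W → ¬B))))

UNSATISFIABLE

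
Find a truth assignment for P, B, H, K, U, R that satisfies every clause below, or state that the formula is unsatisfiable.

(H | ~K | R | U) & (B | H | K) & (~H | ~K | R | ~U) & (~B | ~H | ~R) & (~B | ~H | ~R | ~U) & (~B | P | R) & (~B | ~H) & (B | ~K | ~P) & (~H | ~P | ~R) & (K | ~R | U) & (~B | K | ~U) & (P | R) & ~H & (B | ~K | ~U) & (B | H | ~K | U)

Unit clause (~H) forces H = False.
Set P = False.
  then (P | R) forces R = True.
Try B = False:
  (B | H | K) forces K = True.
  (B | ~K | ~U) forces U = False.
  clause (B | H | ~K | U) is falsified — backtrack.
So B = True.
Set K = True.
Set U = False.
All clauses satisfied.

P: False; B: True; H: False; K: True; U: False; R: True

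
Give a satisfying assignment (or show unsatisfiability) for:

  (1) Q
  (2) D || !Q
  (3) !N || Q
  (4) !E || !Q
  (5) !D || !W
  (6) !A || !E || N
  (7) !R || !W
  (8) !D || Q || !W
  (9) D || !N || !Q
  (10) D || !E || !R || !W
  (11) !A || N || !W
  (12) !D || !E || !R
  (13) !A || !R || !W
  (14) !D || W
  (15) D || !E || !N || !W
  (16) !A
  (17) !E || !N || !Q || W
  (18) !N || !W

The formula is unsatisfiable.

Case Q = True:
  (D || !Q) forces D = True.
  (!E || !Q) forces E = False.
  (!D || !W) forces W = False.
  Clause (!D || W) is falsified — contradiction.
Case Q = False:
  Clause (Q) is falsified — contradiction.
Both cases fail, so the formula is unsatisfiable.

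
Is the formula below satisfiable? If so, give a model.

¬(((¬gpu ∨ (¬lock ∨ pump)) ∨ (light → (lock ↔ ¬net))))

net=T, pump=F, lock=T, light=T, gpu=T

  ¬(((¬gpu ∨ (¬lock ∨ pump)) ∨ (light → (lock ↔ ¬net)))) = True
    (¬gpu ∨ (¬lock ∨ pump)) ∨ (light → (lock ↔ ¬net)) = False
      ¬gpu ∨ (¬lock ∨ pump) = False
        ¬gpu = False
        ¬lock ∨ pump = False
          ¬lock = False
      light → (lock ↔ ¬net) = False
        lock ↔ ¬net = False
          ¬net = False
The formula evaluates to True.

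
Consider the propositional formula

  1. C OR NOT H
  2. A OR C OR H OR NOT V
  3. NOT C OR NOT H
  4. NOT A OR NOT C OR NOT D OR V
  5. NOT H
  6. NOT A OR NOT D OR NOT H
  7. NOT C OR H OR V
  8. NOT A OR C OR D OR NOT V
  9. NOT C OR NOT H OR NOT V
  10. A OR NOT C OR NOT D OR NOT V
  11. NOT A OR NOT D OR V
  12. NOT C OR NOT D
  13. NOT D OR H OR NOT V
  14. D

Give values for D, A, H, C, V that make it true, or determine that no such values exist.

Unit clause (NOT H) forces H = False.
Unit clause (D) forces D = True.
In (NOT C OR NOT D) only NOT C is left, so C = False.
In (NOT D OR H OR NOT V) only NOT V is left, so V = False.
In (NOT A OR NOT D OR V) only NOT A is left, so A = False.
All clauses satisfied.

D = True, A = False, H = False, C = False, V = False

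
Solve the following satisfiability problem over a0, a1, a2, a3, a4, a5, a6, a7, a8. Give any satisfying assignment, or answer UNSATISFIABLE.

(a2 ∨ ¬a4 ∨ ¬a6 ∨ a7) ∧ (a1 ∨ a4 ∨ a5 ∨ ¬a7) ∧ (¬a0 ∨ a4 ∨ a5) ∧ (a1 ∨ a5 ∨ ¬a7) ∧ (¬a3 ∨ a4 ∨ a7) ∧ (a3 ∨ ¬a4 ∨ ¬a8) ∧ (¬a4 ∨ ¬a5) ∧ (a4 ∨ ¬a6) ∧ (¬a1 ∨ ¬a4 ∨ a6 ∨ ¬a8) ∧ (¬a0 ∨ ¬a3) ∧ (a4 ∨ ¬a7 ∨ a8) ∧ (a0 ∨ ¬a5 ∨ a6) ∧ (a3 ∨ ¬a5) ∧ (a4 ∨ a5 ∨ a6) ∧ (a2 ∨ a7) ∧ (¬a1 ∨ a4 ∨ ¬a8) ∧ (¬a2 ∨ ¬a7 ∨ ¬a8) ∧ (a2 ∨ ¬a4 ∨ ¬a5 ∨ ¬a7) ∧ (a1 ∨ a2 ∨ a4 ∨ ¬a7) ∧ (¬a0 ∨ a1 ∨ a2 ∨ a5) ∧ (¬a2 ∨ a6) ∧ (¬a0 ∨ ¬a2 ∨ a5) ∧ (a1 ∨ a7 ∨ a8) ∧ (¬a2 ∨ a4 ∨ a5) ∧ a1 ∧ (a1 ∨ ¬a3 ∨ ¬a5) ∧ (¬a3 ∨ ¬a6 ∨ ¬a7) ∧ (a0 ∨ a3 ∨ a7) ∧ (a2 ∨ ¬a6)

Unit clause (a1) forces a1 = True.
Set a0 = False.
Set a2 = False.
  then (a2 ∨ a7) forces a7 = True.
  then (a2 ∨ ¬a6) forces a6 = False.
  then (a0 ∨ ¬a5 ∨ a6) forces a5 = False.
  then (a4 ∨ a5 ∨ a6) forces a4 = True.
  then (¬a1 ∨ ¬a4 ∨ a6 ∨ ¬a8) forces a8 = False.
Set a3 = False.
All clauses satisfied.

a0 = False, a1 = True, a2 = False, a3 = False, a4 = True, a5 = False, a6 = False, a7 = True, a8 = False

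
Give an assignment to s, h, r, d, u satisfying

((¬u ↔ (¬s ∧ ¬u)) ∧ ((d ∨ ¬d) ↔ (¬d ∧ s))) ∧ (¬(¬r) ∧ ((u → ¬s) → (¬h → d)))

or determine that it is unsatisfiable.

s = True, h = True, r = True, d = False, u = True

  (¬u ↔ (¬s ∧ ¬u)) ∧ ((d ∨ ¬d) ↔ (¬d ∧ s)) = True
    ¬u ↔ (¬s ∧ ¬u) = True
      ¬u = False
      ¬s ∧ ¬u = False
        ¬s = False
        ¬u = False
    (d ∨ ¬d) ↔ (¬d ∧ s) = True
      d ∨ ¬d = True
        ¬d = True
      ¬d ∧ s = True
        ¬d = True
  ¬(¬r) ∧ ((u → ¬s) → (¬h → d)) = True
    ¬(¬r) = True
      ¬r = False
    (u → ¬s) → (¬h → d) = True
      u → ¬s = False
        ¬s = False
      ¬h → d = True
        ¬h = False
Both conjuncts True, so the formula holds.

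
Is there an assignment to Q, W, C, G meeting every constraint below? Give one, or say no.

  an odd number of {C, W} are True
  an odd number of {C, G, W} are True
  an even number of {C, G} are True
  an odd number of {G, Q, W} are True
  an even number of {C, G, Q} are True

Q=F; W=T; C=F; G=F

{C, W}: 1 true → odd ✓
{C, G, W}: 1 true → odd ✓
{C, G}: 0 true → even ✓
{G, Q, W}: 1 true → odd ✓
{C, G, Q}: 0 true → even ✓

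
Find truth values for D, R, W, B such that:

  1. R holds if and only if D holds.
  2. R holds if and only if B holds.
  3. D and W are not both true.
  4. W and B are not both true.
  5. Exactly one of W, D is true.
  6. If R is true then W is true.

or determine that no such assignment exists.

D = False; R = False; W = True; B = False

  (1) R=F, D=F — same ✓
  (2) R=F, B=F — same ✓
  (3) D=F, W=T — not both ✓
  (4) W=T, B=F — not both ✓
  (5) {W, D}: 1 true — exactly one ✓
  (6) R=F ⇒ W: vacuous ✓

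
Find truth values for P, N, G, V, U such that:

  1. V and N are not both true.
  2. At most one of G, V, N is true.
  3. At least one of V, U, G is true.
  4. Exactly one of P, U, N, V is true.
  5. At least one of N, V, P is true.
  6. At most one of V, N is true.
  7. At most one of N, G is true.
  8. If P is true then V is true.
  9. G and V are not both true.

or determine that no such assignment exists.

P=F, N=F, G=F, V=T, U=F

  (1) V=T, N=F — not both ✓
  (2) {G, V, N}: 1 true — at most one ✓
  (3) {V, U, G}: 1 true — at least one ✓
  (4) {P, U, N, V}: 1 true — exactly one ✓
  (5) {N, V, P}: 1 true — at least one ✓
  (6) {V, N}: 1 true — at most one ✓
  (7) {N, G}: 0 true — at most one ✓
  (8) P=F ⇒ V: vacuous ✓
  (9) G=F, V=T — not both ✓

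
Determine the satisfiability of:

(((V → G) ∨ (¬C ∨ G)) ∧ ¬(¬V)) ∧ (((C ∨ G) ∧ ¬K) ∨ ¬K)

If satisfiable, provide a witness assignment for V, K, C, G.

V = True; K = False; C = True; G = True

  ((V → G) ∨ (¬C ∨ G)) ∧ ¬(¬V) = True
    (V → G) ∨ (¬C ∨ G) = True
      V → G = True
      ¬C ∨ G = True
        ¬C = False
    ¬(¬V) = True
      ¬V = False
  ((C ∨ G) ∧ ¬K) ∨ ¬K = True
    (C ∨ G) ∧ ¬K = True
      C ∨ G = True
      ¬K = True
    ¬K = True
Both conjuncts True, so the formula holds.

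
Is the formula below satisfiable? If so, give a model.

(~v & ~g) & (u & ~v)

g = False; v = False; u = True

  ~v & ~g = True
    ~v = True
    ~g = True
  u & ~v = True
    ~v = True
Both conjuncts True, so the formula holds.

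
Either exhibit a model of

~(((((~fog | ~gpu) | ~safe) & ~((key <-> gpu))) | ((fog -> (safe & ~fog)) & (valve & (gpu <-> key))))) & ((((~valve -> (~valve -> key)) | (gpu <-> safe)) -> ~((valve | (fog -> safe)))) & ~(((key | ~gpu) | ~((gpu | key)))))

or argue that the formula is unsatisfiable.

No satisfying assignment exists.

Case valve = True: the conjunct ((~valve -> (~valve -> key)) | (gpu <-> safe)) -> ~((valve | (fog -> safe))) becomes (True | (gpu <-> safe)) -> ~True = False.
Case valve = False: the formula simplifies to ~((((~fog | ~gpu) | ~safe) & ~((key <-> gpu)))) & (((key | (gpu <-> safe)) -> ~((fog -> safe))) & ~(((key | ~gpu) | ~((gpu | key))))).
  gpu = True: simplifies to ~(((~fog | ~safe) & ~key)) & (((key | safe) -> ~((fog -> safe))) & ~key).
    safe = True: the conjunct (key | safe) -> ~((fog -> safe)) becomes (key | True) -> ~True = False.
    safe = False: simplifies to ~(~key) & ((key -> ~(~fog)) & ~key).
      key = True: the conjunct ~key is False.
      key = False: the conjunct ~(~key) becomes ~(~False) = False.
  gpu = False: the conjunct ~(((key | ~gpu) | ~((gpu | key)))) becomes ~((True | ~key)) = False.
Both cases fail — unsatisfiable.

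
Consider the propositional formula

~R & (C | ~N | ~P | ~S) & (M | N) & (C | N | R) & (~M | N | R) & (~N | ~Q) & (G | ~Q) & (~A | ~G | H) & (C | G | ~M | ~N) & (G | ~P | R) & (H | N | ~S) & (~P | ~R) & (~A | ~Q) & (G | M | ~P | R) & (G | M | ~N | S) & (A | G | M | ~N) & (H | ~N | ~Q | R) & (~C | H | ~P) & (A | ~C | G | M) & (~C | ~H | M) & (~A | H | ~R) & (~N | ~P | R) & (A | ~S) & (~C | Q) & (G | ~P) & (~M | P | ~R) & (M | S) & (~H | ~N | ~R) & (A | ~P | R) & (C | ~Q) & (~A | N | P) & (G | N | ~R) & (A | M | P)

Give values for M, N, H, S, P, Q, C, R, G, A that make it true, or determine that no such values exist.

Unit clause (~R) forces R = False.
Set M = True.
  then (~M | N | R) forces N = True.
  then (~N | ~Q) forces Q = False.
  then (~N | ~P | R) forces P = False.
  then (~C | Q) forces C = False.
  then (C | G | ~M | ~N) forces G = True.
Set H = True.
Set S = False.
Set A = False.
All clauses satisfied.

M = True, N = True, H = True, S = False, P = False, Q = False, C = False, R = False, G = True, A = False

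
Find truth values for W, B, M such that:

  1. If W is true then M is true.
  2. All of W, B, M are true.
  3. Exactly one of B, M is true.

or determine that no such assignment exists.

Unsatisfiable — no assignment works.

Case M = True:
  (2) forces W = True.
  (2) forces B = True.
  Constraint (3) is violated (B=T, M=T) — contradiction.
Case M = False:
  Constraint (2) is violated (M=F) — contradiction.
Both cases fail — unsatisfiable.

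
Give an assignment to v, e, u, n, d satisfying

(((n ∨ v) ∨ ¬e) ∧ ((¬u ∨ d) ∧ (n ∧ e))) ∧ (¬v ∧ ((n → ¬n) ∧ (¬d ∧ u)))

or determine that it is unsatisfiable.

Unsatisfiable

Case n = True: the conjunct n → ¬n becomes True → ¬True = False.
Case n = False: the conjunct n is False.
Both cases fail — unsatisfiable.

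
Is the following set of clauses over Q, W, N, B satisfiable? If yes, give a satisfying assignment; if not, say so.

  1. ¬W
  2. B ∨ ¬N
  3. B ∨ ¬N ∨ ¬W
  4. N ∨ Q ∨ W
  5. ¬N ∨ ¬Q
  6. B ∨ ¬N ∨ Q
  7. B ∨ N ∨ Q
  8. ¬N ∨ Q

Unit clause (¬W) forces W = False.
Set Q = True.
  then (¬N ∨ ¬Q) forces N = False.
Set B = True.
Check each clause:
  (¬W): ¬W holds.
  (B ∨ ¬N): B holds.
  (B ∨ ¬N ∨ ¬W): B holds.
  (N ∨ Q ∨ W): Q holds.
  (¬N ∨ ¬Q): ¬N holds.
  (B ∨ ¬N ∨ Q): B holds.
  (B ∨ N ∨ Q): B holds.
  (¬N ∨ Q): ¬N holds.
All clauses satisfied.

Q = True, W = False, N = False, B = True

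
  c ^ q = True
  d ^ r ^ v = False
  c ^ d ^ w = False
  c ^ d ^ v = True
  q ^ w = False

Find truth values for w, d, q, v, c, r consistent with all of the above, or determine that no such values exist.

w = False; d = True; q = False; v = True; c = True; r = False

c ^ q = T ^ F = True ✓
d ^ r ^ v = T ^ F ^ T = False ✓
c ^ d ^ w = T ^ T ^ F = False ✓
c ^ d ^ v = T ^ T ^ T = True ✓
q ^ w = F ^ F = False ✓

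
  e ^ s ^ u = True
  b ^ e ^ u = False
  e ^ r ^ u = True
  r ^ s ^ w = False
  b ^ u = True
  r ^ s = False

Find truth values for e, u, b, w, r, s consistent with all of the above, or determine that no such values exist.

e = True, u = True, b = False, w = False, r = True, s = True

e ^ s ^ u = T ^ T ^ T = True ✓
b ^ e ^ u = F ^ T ^ T = False ✓
e ^ r ^ u = T ^ T ^ T = True ✓
r ^ s ^ w = T ^ T ^ F = False ✓
b ^ u = F ^ T = True ✓
r ^ s = T ^ T = False ✓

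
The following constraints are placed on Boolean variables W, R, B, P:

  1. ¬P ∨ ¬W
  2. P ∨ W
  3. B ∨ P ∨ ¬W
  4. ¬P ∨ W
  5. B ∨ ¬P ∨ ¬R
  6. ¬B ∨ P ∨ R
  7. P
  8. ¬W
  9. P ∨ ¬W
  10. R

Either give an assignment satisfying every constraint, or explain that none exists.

UNSATISFIABLE

Case W = True:
  Clause (¬W) is falsified — contradiction.
Case W = False:
  (P ∨ W) forces P = True.
  Clause (¬P ∨ W) is falsified — contradiction.
Both cases fail, so the formula is unsatisfiable.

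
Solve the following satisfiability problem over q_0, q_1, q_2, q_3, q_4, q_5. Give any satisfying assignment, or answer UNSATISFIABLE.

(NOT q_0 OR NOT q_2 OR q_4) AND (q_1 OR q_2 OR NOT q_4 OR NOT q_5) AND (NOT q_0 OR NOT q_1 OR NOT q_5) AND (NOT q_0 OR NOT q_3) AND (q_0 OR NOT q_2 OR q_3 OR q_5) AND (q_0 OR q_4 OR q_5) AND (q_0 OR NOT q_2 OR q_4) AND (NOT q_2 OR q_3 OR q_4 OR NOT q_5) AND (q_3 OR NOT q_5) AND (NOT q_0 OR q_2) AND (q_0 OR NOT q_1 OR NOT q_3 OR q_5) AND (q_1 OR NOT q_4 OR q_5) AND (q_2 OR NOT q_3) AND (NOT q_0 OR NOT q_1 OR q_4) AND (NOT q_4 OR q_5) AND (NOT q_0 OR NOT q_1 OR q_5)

Try q_0 = True:
  (NOT q_0 OR NOT q_3) forces q_3 = False.
  (q_3 OR NOT q_5) forces q_5 = False.
  (NOT q_0 OR q_2) forces q_2 = True.
  (NOT q_0 OR NOT q_2 OR q_4) forces q_4 = True.
  clause (NOT q_4 OR q_5) is falsified — backtrack.
So q_0 = False.
Set q_1 = True.
Set q_2 = True.
  then (q_0 OR NOT q_2 OR q_4) forces q_4 = True.
  then (NOT q_4 OR q_5) forces q_5 = True.
  then (q_3 OR NOT q_5) forces q_3 = True.
All clauses satisfied.

q_0 = False; q_1 = True; q_2 = True; q_3 = True; q_4 = True; q_5 = True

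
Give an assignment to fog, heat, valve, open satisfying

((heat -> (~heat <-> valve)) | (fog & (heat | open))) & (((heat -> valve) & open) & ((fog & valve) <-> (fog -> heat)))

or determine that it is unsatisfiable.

fog: True, heat: True, valve: True, open: True

  (heat -> (~heat <-> valve)) | (fog & (heat | open)) = True
    heat -> (~heat <-> valve) = False
      ~heat <-> valve = False
        ~heat = False
    fog & (heat | open) = True
      heat | open = True
  ((heat -> valve) & open) & ((fog & valve) <-> (fog -> heat)) = True
    (heat -> valve) & open = True
      heat -> valve = True
    (fog & valve) <-> (fog -> heat) = True
      fog & valve = True
      fog -> heat = True
Both conjuncts True, so the formula holds.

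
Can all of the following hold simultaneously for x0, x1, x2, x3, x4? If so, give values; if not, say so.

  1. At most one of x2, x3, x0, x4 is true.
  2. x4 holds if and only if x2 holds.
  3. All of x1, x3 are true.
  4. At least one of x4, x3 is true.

x0: False, x1: True, x2: False, x3: True, x4: False

  (1) {x2, x3, x0, x4}: 1 true — at most one ✓
  (2) x4=F, x2=F — same ✓
  (3) {x1, x3}: all 2 true ✓
  (4) {x4, x3}: 1 true — at least one ✓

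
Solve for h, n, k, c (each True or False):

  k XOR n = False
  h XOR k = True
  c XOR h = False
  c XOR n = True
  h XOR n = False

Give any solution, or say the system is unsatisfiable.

No satisfying assignment exists.

Adding constraints 1, 2, 5 mod 2: every variable appears an even number of times on the left, so the left side is 0.
But the right sides sum to 1 (mod 2). 0 ≠ 1 — the system is inconsistent.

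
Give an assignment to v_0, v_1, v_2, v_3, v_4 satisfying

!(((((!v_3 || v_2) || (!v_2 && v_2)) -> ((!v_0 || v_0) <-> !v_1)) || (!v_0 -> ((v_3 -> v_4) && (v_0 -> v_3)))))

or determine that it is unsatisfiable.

v_0 = False, v_1 = True, v_2 = True, v_3 = True, v_4 = False

  !(((((!v_3 || v_2) || (!v_2 && v_2)) -> ((!v_0 || v_0) <-> !v_1)) || (!v_0 -> ((v_3 -> v_4) && (v_0 -> v_3))))) = True
    (((!v_3 || v_2) || (!v_2 && v_2)) -> ((!v_0 || v_0) <-> !v_1)) || (!v_0 -> ((v_3 -> v_4) && (v_0 -> v_3))) = False
      ((!v_3 || v_2) || (!v_2 && v_2)) -> ((!v_0 || v_0) <-> !v_1) = False
        (!v_3 || v_2) || (!v_2 && v_2) = True
          !v_3 || v_2 = True
            !v_3 = False
          !v_2 && v_2 = False
            !v_2 = False
        (!v_0 || v_0) <-> !v_1 = False
          !v_0 || v_0 = True
            !v_0 = True
          !v_1 = False
      !v_0 -> ((v_3 -> v_4) && (v_0 -> v_3)) = False
        !v_0 = True
        (v_3 -> v_4) && (v_0 -> v_3) = False
          v_3 -> v_4 = False
          v_0 -> v_3 = True
The formula evaluates to True.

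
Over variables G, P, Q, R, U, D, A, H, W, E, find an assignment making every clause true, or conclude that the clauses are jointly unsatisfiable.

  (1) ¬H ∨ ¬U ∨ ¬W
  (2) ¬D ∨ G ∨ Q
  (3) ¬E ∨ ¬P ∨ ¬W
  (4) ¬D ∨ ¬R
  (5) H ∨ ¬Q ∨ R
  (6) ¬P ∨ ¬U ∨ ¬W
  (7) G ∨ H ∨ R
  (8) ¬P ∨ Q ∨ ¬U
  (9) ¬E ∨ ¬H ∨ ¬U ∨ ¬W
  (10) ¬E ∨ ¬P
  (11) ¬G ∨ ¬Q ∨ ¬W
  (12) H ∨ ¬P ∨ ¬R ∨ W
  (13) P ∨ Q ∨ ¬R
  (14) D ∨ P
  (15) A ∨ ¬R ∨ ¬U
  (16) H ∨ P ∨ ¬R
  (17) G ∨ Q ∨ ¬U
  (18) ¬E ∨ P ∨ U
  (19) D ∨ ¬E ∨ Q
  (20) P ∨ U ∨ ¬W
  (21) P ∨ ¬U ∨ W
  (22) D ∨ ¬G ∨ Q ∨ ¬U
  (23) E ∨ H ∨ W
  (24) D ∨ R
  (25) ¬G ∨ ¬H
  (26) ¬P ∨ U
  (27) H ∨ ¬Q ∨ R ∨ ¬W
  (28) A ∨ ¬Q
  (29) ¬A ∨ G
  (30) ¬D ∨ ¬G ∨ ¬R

G = True, P = False, Q = False, R = False, U = True, D = True, A = False, H = False, W = True, E = True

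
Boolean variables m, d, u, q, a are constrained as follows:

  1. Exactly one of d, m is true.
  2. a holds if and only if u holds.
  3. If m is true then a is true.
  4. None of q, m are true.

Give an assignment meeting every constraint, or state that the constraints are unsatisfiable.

m = False; d = True; u = False; q = False; a = False

  (1) {d, m}: 1 true — exactly one ✓
  (2) a=F, u=F — same ✓
  (3) m=F ⇒ a: vacuous ✓
  (4) {q, m}: 0 true — none ✓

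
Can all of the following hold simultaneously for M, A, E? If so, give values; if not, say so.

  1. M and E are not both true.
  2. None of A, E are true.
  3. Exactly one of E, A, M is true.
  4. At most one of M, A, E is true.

M = True, A = False, E = False

  (1) M=T, E=F — not both ✓
  (2) {A, E}: 0 true — none ✓
  (3) {E, A, M}: 1 true — exactly one ✓
  (4) {M, A, E}: 1 true — at most one ✓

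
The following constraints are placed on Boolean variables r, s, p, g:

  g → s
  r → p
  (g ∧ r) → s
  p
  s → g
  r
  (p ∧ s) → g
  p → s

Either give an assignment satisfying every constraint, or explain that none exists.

r: True, s: True, p: True, g: True

Unit clause (p) forces p = True.
Unit clause (r) forces r = True.
In (¬p ∨ s) only s is left, so s = True.
In (g ∨ ¬s) only g is left, so g = True.
Check each clause:
  (p): p holds.
  (¬g ∨ ¬r ∨ s): s holds.
  (g ∨ ¬s): g holds.
  (r): r holds.
  (p ∨ ¬r): p holds.
  (g ∨ ¬p ∨ ¬s): g holds.
  (¬g ∨ s): s holds.
  (¬p ∨ s): s holds.
All clauses satisfied.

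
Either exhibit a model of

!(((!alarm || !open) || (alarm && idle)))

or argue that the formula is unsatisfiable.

open = True, alarm = True, idle = False

  !(((!alarm || !open) || (alarm && idle))) = True
    (!alarm || !open) || (alarm && idle) = False
      !alarm || !open = False
        !alarm = False
        !open = False
      alarm && idle = False
The formula evaluates to True.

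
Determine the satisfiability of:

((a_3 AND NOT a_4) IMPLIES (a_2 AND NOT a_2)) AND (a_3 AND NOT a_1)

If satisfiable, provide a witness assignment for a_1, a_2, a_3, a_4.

a_1 = False; a_2 = False; a_3 = True; a_4 = True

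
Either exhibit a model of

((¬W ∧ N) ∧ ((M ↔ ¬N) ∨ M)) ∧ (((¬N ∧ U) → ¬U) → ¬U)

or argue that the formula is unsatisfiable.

N = True, M = False, W = False, U = False

  (¬W ∧ N) ∧ ((M ↔ ¬N) ∨ M) = True
    ¬W ∧ N = True
      ¬W = True
    (M ↔ ¬N) ∨ M = True
      M ↔ ¬N = True
        ¬N = False
  ((¬N ∧ U) → ¬U) → ¬U = True
    (¬N ∧ U) → ¬U = True
      ¬N ∧ U = False
        ¬N = False
      ¬U = True
    ¬U = True
Both conjuncts True, so the formula holds.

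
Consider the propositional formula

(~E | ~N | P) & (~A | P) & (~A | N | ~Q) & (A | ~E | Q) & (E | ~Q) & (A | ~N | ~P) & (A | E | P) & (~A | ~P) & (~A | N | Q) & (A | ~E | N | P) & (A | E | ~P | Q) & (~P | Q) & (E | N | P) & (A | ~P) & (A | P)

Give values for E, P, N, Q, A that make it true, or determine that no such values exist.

UNSATISFIABLE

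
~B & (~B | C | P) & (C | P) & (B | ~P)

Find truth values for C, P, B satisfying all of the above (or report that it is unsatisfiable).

C = True, P = False, B = False

Unit clause (~B) forces B = False.
In (B | ~P) only ~P is left, so P = False.
In (C | P) only C is left, so C = True.
Check each clause:
  (~B): ~B holds.
  (~B | C | P): ~B holds.
  (C | P): C holds.
  (B | ~P): ~P holds.
All clauses satisfied.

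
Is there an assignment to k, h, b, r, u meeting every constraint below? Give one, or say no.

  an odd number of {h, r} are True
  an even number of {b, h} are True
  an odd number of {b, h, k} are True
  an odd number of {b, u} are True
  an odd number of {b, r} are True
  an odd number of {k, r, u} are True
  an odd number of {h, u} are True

k=T, h=F, b=F, r=T, u=T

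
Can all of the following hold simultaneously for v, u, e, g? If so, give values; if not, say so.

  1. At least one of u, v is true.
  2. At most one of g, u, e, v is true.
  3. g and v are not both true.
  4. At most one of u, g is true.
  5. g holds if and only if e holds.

v=F; u=T; e=F; g=F

  (1) {u, v}: 1 true — at least one ✓
  (2) {g, u, e, v}: 1 true — at most one ✓
  (3) g=F, v=F — not both ✓
  (4) {u, g}: 1 true — at most one ✓
  (5) g=F, e=F — same ✓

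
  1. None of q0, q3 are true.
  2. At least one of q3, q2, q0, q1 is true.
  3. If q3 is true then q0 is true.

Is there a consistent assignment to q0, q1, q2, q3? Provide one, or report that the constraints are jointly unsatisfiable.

q0 = False, q1 = True, q2 = True, q3 = False

  (1) {q0, q3}: 0 true — none ✓
  (2) {q3, q2, q0, q1}: 2 true — at least one ✓
  (3) q3=F ⇒ q0: vacuous ✓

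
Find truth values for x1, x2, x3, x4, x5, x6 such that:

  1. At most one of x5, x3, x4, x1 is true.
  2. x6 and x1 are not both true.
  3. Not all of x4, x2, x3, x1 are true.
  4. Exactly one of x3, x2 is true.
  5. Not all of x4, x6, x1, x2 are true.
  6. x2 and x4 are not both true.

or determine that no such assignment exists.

x1 = False; x2 = True; x3 = False; x4 = False; x5 = True; x6 = False

  (1) {x5, x3, x4, x1}: 1 true — at most one ✓
  (2) x6=F, x1=F — not both ✓
  (3) {x4, x2, x3, x1}: 1/4 true — not all ✓
  (4) {x3, x2}: 1 true — exactly one ✓
  (5) {x4, x6, x1, x2}: 1/4 true — not all ✓
  (6) x2=T, x4=F — not both ✓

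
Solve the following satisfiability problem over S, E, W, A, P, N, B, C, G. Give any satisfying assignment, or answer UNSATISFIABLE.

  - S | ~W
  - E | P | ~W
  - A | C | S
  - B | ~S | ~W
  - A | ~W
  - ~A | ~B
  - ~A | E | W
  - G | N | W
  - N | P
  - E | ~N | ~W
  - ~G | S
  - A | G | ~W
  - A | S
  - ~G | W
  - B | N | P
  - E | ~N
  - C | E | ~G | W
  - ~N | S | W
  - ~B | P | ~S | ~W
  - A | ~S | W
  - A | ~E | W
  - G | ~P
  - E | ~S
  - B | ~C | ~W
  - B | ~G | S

S=T, E=T, W=F, A=T, P=F, N=T, B=F, C=F, G=F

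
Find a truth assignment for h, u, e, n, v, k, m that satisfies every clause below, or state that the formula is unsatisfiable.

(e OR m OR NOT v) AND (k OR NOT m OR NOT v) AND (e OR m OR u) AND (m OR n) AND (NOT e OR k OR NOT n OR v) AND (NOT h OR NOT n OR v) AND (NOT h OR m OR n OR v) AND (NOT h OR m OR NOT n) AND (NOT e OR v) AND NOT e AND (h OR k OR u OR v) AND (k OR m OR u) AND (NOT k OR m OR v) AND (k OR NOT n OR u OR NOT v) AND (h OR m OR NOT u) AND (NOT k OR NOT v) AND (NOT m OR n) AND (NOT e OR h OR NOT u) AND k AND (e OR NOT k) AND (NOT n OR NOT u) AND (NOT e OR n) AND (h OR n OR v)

Case e = True:
  Clause (NOT e) is falsified — contradiction.
Case e = False:
  (k) forces k = True.
  Clause (e OR NOT k) is falsified — contradiction.
Both cases fail, so the formula is unsatisfiable.

Unsatisfiable — no assignment works.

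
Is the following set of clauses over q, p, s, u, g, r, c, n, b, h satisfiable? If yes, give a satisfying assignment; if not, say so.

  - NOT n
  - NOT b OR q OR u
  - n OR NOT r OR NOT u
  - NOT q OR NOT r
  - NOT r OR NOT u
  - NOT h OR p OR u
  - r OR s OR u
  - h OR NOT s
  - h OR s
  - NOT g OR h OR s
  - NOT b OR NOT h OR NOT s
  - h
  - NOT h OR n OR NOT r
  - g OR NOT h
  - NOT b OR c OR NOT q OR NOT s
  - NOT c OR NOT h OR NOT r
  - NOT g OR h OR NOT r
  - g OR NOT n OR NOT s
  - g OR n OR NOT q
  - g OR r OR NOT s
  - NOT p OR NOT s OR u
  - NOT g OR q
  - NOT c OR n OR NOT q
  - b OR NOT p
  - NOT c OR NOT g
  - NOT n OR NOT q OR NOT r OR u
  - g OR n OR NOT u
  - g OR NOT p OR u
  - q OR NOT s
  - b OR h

q = True, p = False, s = True, u = True, g = True, r = False, c = False, n = False, b = False, h = True

Unit clause (NOT n) forces n = False.
Unit clause (h) forces h = True.
In (NOT h OR n OR NOT r) only NOT r is left, so r = False.
In (g OR NOT h) only g is left, so g = True.
In (NOT g OR q) only q is left, so q = True.
In (NOT c OR n OR NOT q) only NOT c is left, so c = False.
Set p = False.
  then (NOT h OR p OR u) forces u = True.
Set s = True.
  then (NOT b OR NOT h OR NOT s) forces b = False.
All clauses satisfied.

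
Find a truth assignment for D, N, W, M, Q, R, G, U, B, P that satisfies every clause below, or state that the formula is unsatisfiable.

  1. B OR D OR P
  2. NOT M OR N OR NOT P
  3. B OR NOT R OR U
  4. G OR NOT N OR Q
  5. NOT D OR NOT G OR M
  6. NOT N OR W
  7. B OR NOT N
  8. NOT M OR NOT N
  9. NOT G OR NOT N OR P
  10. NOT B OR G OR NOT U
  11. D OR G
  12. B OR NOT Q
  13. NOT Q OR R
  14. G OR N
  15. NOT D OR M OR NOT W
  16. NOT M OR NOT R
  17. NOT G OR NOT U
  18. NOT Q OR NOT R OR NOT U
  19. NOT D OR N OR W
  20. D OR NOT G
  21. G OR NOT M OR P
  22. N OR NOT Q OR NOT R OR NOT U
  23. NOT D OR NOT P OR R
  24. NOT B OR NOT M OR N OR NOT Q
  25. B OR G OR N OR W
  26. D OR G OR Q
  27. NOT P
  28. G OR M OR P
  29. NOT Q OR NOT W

Unit clause (NOT P) forces P = False.
Try D = False:
  (B OR D OR P) forces B = True.
  (D OR G) forces G = True.
  clause (D OR NOT G) is falsified — backtrack.
So D = True.
Set N = False.
  then (G OR N) forces G = True.
  then (NOT G OR NOT U) forces U = False.
  then (NOT D OR N OR W) forces W = True.
  then (NOT Q OR NOT W) forces Q = False.
  then (NOT D OR NOT G OR M) forces M = True.
  then (NOT M OR NOT R) forces R = False.
Set B = False.
All clauses satisfied.

D: True, N: False, W: True, M: True, Q: False, R: False, G: True, U: False, B: False, P: False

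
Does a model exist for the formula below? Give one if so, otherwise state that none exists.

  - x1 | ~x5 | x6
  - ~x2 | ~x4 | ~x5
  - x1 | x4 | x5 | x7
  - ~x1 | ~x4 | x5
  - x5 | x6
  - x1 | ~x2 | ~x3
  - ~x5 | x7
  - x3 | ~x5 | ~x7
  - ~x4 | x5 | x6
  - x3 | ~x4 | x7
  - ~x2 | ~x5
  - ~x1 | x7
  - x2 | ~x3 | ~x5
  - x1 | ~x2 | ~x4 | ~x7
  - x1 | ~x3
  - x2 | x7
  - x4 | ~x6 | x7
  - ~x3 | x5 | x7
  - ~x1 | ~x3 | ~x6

x1 = True, x2 = True, x3 = False, x4 = False, x5 = False, x6 = True, x7 = True

Set x1 = True.
  then (~x1 | x7) forces x7 = True.
Set x2 = True.
  then (~x2 | ~x5) forces x5 = False.
  then (~x1 | ~x4 | x5) forces x4 = False.
  then (x5 | x6) forces x6 = True.
  then (~x1 | ~x3 | ~x6) forces x3 = False.
All clauses satisfied.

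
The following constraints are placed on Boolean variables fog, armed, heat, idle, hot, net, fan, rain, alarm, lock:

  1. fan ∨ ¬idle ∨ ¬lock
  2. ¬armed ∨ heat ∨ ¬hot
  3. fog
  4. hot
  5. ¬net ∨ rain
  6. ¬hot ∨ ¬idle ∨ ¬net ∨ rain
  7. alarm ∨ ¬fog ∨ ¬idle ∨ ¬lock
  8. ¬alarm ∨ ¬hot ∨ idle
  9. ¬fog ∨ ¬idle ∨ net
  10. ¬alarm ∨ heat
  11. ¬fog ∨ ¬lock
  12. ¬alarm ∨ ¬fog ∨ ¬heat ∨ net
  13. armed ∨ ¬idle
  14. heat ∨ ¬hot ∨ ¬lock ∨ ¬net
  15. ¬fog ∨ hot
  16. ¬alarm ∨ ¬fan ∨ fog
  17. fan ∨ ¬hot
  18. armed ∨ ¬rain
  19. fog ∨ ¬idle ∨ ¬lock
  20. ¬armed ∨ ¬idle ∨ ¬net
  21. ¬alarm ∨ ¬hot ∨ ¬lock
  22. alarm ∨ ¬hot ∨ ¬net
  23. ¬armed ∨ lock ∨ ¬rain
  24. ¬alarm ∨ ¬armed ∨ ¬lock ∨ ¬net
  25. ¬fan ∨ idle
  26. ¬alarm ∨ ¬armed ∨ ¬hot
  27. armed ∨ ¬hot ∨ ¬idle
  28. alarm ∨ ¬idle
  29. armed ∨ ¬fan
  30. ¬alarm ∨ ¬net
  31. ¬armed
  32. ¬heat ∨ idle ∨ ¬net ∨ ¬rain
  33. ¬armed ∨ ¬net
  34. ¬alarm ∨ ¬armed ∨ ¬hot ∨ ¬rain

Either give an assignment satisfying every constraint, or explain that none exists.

Unsatisfiable — no assignment works.

Case armed = True:
  Clause (¬armed) is falsified — contradiction.
Case armed = False:
  (fog) forces fog = True.
  (hot) forces hot = True.
  (¬fog ∨ ¬lock) forces lock = False.
  (armed ∨ ¬idle) forces idle = False.
  (¬alarm ∨ ¬hot ∨ idle) forces alarm = False.
  (fan ∨ ¬hot) forces fan = True.
  Clause (¬fan ∨ idle) is falsified — contradiction.
Both cases fail, so the formula is unsatisfiable.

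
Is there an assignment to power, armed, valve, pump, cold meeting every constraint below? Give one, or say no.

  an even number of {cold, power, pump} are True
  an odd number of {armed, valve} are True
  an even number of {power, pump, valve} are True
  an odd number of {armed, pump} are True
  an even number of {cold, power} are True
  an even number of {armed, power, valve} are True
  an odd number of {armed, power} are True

No satisfying assignment exists.

Adding constraints 3, 4, 6 mod 2: every variable appears an even number of times on the left, so the left side is 0.
But the right sides sum to 1 (mod 2). 0 ≠ 1 — the system is inconsistent.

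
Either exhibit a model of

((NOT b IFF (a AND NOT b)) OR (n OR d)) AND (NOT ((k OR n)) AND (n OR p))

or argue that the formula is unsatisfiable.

b = True; a = False; k = False; d = False; n = False; p = True

  (NOT b IFF (a AND NOT b)) OR (n OR d) = True
    NOT b IFF (a AND NOT b) = True
      NOT b = False
      a AND NOT b = False
        NOT b = False
    n OR d = False
  NOT ((k OR n)) AND (n OR p) = True
    NOT ((k OR n)) = True
      k OR n = False
    n OR p = True
Both conjuncts True, so the formula holds.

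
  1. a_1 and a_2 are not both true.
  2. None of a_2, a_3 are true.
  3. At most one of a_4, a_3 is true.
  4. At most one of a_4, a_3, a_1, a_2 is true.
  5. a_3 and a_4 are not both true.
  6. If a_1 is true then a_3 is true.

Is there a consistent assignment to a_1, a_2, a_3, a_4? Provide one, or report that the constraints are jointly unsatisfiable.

a_1: False; a_2: False; a_3: False; a_4: True

  (1) a_1=F, a_2=F — not both ✓
  (2) {a_2, a_3}: 0 true — none ✓
  (3) {a_4, a_3}: 1 true — at most one ✓
  (4) {a_4, a_3, a_1, a_2}: 1 true — at most one ✓
  (5) a_3=F, a_4=T — not both ✓
  (6) a_1=F ⇒ a_3: vacuous ✓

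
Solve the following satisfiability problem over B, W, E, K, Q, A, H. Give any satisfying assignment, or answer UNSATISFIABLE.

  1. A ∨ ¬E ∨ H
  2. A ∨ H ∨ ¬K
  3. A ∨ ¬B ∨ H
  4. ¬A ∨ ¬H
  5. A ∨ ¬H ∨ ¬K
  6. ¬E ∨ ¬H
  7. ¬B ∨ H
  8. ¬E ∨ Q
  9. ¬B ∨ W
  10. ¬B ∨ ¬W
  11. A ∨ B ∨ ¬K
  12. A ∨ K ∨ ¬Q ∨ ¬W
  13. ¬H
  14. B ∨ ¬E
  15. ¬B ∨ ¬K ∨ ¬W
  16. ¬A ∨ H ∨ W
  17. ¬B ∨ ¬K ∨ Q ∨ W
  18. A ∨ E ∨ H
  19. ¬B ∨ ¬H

B = False, W = True, E = False, K = False, Q = False, A = True, H = False

Unit clause (¬H) forces H = False.
In (¬B ∨ H) only ¬B is left, so B = False.
In (B ∨ ¬E) only ¬E is left, so E = False.
In (A ∨ E ∨ H) only A is left, so A = True.
In (¬A ∨ H ∨ W) only W is left, so W = True.
Set K = False.
Set Q = False.
All clauses satisfied.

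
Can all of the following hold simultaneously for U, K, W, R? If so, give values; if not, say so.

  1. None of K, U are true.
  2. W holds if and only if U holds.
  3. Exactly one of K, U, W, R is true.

U = False, K = False, W = False, R = True

  (1) {K, U}: 0 true — none ✓
  (2) W=F, U=F — same ✓
  (3) {K, U, W, R}: 1 true — exactly one ✓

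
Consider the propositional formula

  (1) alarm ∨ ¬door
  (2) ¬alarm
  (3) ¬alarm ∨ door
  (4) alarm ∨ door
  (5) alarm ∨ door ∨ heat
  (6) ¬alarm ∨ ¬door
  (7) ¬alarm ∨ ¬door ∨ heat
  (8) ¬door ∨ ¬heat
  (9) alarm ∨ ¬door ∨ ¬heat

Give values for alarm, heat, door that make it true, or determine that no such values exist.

UNSATISFIABLE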